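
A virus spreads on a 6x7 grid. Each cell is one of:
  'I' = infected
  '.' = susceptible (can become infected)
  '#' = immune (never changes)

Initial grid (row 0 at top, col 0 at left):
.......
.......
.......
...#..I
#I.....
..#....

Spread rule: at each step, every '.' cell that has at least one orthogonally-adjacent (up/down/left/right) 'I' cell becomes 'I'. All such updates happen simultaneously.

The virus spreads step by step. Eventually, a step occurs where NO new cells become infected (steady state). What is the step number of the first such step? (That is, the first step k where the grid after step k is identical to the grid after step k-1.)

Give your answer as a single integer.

Answer: 7

Derivation:
Step 0 (initial): 2 infected
Step 1: +6 new -> 8 infected
Step 2: +10 new -> 18 infected
Step 3: +9 new -> 27 infected
Step 4: +7 new -> 34 infected
Step 5: +4 new -> 38 infected
Step 6: +1 new -> 39 infected
Step 7: +0 new -> 39 infected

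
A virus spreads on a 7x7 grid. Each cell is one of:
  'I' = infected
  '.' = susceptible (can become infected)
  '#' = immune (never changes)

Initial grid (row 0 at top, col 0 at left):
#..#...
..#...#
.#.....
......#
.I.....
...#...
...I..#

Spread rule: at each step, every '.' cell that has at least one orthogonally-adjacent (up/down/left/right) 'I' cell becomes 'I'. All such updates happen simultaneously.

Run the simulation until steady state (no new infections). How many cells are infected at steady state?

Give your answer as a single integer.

Step 0 (initial): 2 infected
Step 1: +6 new -> 8 infected
Step 2: +8 new -> 16 infected
Step 3: +6 new -> 22 infected
Step 4: +5 new -> 27 infected
Step 5: +5 new -> 32 infected
Step 6: +3 new -> 35 infected
Step 7: +4 new -> 39 infected
Step 8: +1 new -> 40 infected
Step 9: +1 new -> 41 infected
Step 10: +0 new -> 41 infected

Answer: 41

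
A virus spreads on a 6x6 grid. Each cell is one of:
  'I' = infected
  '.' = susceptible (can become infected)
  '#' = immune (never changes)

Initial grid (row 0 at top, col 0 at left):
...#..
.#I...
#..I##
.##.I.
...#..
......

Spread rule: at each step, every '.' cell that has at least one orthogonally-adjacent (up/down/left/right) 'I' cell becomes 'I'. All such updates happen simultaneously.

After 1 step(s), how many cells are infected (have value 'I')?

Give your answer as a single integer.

Step 0 (initial): 3 infected
Step 1: +6 new -> 9 infected

Answer: 9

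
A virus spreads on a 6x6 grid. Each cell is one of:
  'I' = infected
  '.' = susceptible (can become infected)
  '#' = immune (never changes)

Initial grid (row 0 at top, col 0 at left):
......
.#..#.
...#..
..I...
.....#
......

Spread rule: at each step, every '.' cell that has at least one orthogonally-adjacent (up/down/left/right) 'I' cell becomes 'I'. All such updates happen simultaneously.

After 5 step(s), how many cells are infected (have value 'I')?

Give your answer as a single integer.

Step 0 (initial): 1 infected
Step 1: +4 new -> 5 infected
Step 2: +7 new -> 12 infected
Step 3: +9 new -> 21 infected
Step 4: +6 new -> 27 infected
Step 5: +4 new -> 31 infected

Answer: 31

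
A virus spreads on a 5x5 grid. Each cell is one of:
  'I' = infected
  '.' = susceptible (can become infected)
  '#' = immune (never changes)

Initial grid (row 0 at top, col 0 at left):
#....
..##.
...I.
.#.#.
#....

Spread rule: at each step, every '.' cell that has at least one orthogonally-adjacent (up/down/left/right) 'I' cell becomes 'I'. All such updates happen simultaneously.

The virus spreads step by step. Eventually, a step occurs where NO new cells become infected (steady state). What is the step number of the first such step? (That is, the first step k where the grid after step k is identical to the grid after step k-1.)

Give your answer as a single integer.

Step 0 (initial): 1 infected
Step 1: +2 new -> 3 infected
Step 2: +4 new -> 7 infected
Step 3: +5 new -> 12 infected
Step 4: +6 new -> 18 infected
Step 5: +1 new -> 19 infected
Step 6: +0 new -> 19 infected

Answer: 6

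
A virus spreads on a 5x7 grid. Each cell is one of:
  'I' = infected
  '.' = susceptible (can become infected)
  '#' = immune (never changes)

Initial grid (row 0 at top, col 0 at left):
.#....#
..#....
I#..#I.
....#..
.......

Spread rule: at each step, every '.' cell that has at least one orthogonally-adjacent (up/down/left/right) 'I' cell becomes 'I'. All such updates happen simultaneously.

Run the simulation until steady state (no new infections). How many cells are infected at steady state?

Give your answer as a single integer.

Step 0 (initial): 2 infected
Step 1: +5 new -> 7 infected
Step 2: +9 new -> 16 infected
Step 3: +6 new -> 22 infected
Step 4: +6 new -> 28 infected
Step 5: +1 new -> 29 infected
Step 6: +0 new -> 29 infected

Answer: 29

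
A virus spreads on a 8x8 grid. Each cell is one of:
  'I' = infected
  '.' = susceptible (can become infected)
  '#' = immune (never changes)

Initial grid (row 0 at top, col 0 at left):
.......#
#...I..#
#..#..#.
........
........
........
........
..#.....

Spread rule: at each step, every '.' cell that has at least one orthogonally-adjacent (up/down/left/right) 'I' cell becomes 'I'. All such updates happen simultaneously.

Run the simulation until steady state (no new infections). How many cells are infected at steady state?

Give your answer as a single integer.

Step 0 (initial): 1 infected
Step 1: +4 new -> 5 infected
Step 2: +6 new -> 11 infected
Step 3: +7 new -> 18 infected
Step 4: +7 new -> 25 infected
Step 5: +8 new -> 33 infected
Step 6: +9 new -> 42 infected
Step 7: +7 new -> 49 infected
Step 8: +4 new -> 53 infected
Step 9: +3 new -> 56 infected
Step 10: +1 new -> 57 infected
Step 11: +0 new -> 57 infected

Answer: 57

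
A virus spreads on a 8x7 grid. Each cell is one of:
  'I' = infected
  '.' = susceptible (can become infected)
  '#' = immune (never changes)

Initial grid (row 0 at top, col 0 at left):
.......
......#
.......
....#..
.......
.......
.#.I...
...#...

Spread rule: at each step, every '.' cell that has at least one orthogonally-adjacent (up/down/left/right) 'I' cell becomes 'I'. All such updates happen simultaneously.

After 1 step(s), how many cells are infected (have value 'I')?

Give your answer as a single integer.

Answer: 4

Derivation:
Step 0 (initial): 1 infected
Step 1: +3 new -> 4 infected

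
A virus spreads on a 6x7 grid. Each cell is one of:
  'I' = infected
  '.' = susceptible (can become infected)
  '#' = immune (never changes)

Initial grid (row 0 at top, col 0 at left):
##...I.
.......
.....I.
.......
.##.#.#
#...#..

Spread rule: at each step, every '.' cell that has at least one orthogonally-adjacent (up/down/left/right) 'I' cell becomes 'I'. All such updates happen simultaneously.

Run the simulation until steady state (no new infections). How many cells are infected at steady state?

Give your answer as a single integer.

Answer: 34

Derivation:
Step 0 (initial): 2 infected
Step 1: +6 new -> 8 infected
Step 2: +7 new -> 15 infected
Step 3: +5 new -> 20 infected
Step 4: +5 new -> 25 infected
Step 5: +4 new -> 29 infected
Step 6: +3 new -> 32 infected
Step 7: +2 new -> 34 infected
Step 8: +0 new -> 34 infected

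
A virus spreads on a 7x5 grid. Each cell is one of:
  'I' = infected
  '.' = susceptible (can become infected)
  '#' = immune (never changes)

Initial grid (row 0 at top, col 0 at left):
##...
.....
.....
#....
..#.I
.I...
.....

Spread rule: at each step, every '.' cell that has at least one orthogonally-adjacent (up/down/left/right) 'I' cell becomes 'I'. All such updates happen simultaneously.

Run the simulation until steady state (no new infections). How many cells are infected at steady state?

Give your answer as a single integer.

Step 0 (initial): 2 infected
Step 1: +7 new -> 9 infected
Step 2: +8 new -> 17 infected
Step 3: +5 new -> 22 infected
Step 4: +5 new -> 27 infected
Step 5: +3 new -> 30 infected
Step 6: +1 new -> 31 infected
Step 7: +0 new -> 31 infected

Answer: 31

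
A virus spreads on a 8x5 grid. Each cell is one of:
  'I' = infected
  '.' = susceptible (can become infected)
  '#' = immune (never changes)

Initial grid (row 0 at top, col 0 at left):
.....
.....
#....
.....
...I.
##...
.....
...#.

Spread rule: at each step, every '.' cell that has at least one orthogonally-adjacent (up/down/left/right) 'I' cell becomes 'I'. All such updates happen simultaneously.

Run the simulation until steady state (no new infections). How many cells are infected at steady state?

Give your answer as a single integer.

Step 0 (initial): 1 infected
Step 1: +4 new -> 5 infected
Step 2: +7 new -> 12 infected
Step 3: +7 new -> 19 infected
Step 4: +8 new -> 27 infected
Step 5: +5 new -> 32 infected
Step 6: +3 new -> 35 infected
Step 7: +1 new -> 36 infected
Step 8: +0 new -> 36 infected

Answer: 36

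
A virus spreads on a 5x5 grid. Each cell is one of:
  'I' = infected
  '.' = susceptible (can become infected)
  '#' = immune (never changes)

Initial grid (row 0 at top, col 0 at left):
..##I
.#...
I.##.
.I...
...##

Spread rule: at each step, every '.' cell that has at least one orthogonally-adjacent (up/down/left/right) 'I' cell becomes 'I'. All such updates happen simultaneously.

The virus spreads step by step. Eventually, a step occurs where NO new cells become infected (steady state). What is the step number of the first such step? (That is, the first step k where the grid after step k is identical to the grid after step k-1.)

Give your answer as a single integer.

Step 0 (initial): 3 infected
Step 1: +6 new -> 9 infected
Step 2: +6 new -> 15 infected
Step 3: +3 new -> 18 infected
Step 4: +0 new -> 18 infected

Answer: 4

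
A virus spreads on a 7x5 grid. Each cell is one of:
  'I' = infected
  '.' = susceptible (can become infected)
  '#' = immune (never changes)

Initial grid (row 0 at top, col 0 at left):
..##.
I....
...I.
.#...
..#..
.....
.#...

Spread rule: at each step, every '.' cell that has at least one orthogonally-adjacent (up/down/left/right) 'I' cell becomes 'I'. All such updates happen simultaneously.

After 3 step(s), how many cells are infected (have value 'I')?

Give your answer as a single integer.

Answer: 21

Derivation:
Step 0 (initial): 2 infected
Step 1: +7 new -> 9 infected
Step 2: +8 new -> 17 infected
Step 3: +4 new -> 21 infected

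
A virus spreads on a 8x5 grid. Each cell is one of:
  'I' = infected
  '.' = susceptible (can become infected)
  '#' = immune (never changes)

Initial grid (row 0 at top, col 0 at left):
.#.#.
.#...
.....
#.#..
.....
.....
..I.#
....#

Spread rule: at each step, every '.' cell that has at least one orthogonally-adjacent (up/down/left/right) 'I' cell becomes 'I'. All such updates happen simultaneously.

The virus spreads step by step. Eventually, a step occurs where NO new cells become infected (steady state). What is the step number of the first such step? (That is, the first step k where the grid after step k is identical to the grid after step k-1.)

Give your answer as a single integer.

Step 0 (initial): 1 infected
Step 1: +4 new -> 5 infected
Step 2: +6 new -> 11 infected
Step 3: +5 new -> 16 infected
Step 4: +4 new -> 20 infected
Step 5: +3 new -> 23 infected
Step 6: +4 new -> 27 infected
Step 7: +3 new -> 30 infected
Step 8: +3 new -> 33 infected
Step 9: +0 new -> 33 infected

Answer: 9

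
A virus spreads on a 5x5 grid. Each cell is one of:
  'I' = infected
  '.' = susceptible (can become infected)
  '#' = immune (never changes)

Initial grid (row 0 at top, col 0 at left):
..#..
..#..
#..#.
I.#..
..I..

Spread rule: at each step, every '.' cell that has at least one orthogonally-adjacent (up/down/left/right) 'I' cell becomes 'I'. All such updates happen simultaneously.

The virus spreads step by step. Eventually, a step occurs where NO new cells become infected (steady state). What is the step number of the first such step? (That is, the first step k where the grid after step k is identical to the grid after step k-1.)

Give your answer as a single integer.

Answer: 8

Derivation:
Step 0 (initial): 2 infected
Step 1: +4 new -> 6 infected
Step 2: +3 new -> 9 infected
Step 3: +3 new -> 12 infected
Step 4: +3 new -> 15 infected
Step 5: +2 new -> 17 infected
Step 6: +2 new -> 19 infected
Step 7: +1 new -> 20 infected
Step 8: +0 new -> 20 infected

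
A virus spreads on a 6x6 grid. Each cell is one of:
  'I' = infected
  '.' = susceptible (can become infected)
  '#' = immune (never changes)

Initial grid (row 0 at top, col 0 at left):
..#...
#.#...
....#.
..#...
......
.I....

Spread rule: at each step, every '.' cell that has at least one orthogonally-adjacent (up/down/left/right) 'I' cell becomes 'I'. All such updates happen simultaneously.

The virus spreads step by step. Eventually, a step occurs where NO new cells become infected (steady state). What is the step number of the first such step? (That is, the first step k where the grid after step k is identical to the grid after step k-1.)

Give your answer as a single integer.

Step 0 (initial): 1 infected
Step 1: +3 new -> 4 infected
Step 2: +4 new -> 8 infected
Step 3: +4 new -> 12 infected
Step 4: +6 new -> 18 infected
Step 5: +4 new -> 22 infected
Step 6: +3 new -> 25 infected
Step 7: +3 new -> 28 infected
Step 8: +2 new -> 30 infected
Step 9: +1 new -> 31 infected
Step 10: +0 new -> 31 infected

Answer: 10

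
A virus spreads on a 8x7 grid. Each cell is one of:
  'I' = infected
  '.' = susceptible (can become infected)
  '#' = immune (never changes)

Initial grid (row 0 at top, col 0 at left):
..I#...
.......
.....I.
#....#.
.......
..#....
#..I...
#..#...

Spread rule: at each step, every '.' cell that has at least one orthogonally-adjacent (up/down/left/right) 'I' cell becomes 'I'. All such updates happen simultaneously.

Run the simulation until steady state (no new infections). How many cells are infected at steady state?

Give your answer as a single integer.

Step 0 (initial): 3 infected
Step 1: +8 new -> 11 infected
Step 2: +16 new -> 27 infected
Step 3: +14 new -> 41 infected
Step 4: +7 new -> 48 infected
Step 5: +1 new -> 49 infected
Step 6: +0 new -> 49 infected

Answer: 49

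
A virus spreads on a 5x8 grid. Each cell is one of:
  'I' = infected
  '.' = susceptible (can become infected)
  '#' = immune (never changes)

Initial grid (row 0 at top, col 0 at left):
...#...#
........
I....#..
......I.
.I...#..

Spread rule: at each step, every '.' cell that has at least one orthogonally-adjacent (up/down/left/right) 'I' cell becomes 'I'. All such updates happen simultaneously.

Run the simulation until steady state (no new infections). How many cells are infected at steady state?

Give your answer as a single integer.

Answer: 36

Derivation:
Step 0 (initial): 3 infected
Step 1: +10 new -> 13 infected
Step 2: +9 new -> 22 infected
Step 3: +9 new -> 31 infected
Step 4: +4 new -> 35 infected
Step 5: +1 new -> 36 infected
Step 6: +0 new -> 36 infected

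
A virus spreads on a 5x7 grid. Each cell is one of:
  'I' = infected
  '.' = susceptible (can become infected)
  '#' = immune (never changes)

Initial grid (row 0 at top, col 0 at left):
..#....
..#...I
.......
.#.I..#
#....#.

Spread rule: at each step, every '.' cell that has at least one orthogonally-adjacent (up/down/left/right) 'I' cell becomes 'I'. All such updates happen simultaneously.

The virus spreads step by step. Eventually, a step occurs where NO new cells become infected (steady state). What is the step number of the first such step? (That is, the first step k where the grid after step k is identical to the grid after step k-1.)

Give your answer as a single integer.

Step 0 (initial): 2 infected
Step 1: +7 new -> 9 infected
Step 2: +9 new -> 18 infected
Step 3: +4 new -> 22 infected
Step 4: +2 new -> 24 infected
Step 5: +3 new -> 27 infected
Step 6: +1 new -> 28 infected
Step 7: +0 new -> 28 infected

Answer: 7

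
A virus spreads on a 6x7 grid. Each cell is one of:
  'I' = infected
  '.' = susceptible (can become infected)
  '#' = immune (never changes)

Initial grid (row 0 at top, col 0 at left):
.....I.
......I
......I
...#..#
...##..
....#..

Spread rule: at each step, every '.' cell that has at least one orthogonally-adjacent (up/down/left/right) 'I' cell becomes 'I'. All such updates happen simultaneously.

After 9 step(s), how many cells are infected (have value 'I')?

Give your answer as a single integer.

Answer: 37

Derivation:
Step 0 (initial): 3 infected
Step 1: +4 new -> 7 infected
Step 2: +4 new -> 11 infected
Step 3: +5 new -> 16 infected
Step 4: +5 new -> 21 infected
Step 5: +5 new -> 26 infected
Step 6: +4 new -> 30 infected
Step 7: +3 new -> 33 infected
Step 8: +3 new -> 36 infected
Step 9: +1 new -> 37 infected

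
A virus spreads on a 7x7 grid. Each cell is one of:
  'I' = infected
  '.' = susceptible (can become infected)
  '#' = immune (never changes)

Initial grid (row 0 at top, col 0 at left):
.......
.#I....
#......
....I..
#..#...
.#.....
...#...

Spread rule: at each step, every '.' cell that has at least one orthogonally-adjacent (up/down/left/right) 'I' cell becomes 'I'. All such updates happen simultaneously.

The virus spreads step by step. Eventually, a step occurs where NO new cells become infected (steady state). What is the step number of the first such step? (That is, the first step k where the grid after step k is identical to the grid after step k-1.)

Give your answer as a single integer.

Step 0 (initial): 2 infected
Step 1: +7 new -> 9 infected
Step 2: +10 new -> 19 infected
Step 3: +10 new -> 29 infected
Step 4: +8 new -> 37 infected
Step 5: +3 new -> 40 infected
Step 6: +1 new -> 41 infected
Step 7: +1 new -> 42 infected
Step 8: +1 new -> 43 infected
Step 9: +0 new -> 43 infected

Answer: 9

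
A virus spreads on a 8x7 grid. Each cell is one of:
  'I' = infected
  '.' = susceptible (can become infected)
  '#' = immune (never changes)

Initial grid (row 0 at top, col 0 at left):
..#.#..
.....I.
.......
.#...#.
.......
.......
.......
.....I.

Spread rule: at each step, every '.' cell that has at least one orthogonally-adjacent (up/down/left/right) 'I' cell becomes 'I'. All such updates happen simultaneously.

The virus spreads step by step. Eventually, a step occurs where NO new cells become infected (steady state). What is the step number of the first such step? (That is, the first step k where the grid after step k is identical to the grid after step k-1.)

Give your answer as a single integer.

Answer: 9

Derivation:
Step 0 (initial): 2 infected
Step 1: +7 new -> 9 infected
Step 2: +8 new -> 17 infected
Step 3: +10 new -> 27 infected
Step 4: +8 new -> 35 infected
Step 5: +8 new -> 43 infected
Step 6: +5 new -> 48 infected
Step 7: +3 new -> 51 infected
Step 8: +1 new -> 52 infected
Step 9: +0 new -> 52 infected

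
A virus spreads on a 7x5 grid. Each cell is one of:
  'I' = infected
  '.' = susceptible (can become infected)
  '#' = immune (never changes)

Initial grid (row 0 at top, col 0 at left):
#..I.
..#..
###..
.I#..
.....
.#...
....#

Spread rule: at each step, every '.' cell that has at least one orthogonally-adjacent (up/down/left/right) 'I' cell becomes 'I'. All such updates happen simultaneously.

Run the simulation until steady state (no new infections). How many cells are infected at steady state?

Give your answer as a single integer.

Answer: 27

Derivation:
Step 0 (initial): 2 infected
Step 1: +5 new -> 7 infected
Step 2: +5 new -> 12 infected
Step 3: +6 new -> 18 infected
Step 4: +6 new -> 24 infected
Step 5: +3 new -> 27 infected
Step 6: +0 new -> 27 infected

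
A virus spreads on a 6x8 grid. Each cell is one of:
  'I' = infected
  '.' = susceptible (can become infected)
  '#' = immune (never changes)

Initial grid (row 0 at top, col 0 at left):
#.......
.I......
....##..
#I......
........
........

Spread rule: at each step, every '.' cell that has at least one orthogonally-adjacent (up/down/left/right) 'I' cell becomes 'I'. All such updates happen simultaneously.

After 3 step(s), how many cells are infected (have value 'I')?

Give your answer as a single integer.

Answer: 23

Derivation:
Step 0 (initial): 2 infected
Step 1: +6 new -> 8 infected
Step 2: +8 new -> 16 infected
Step 3: +7 new -> 23 infected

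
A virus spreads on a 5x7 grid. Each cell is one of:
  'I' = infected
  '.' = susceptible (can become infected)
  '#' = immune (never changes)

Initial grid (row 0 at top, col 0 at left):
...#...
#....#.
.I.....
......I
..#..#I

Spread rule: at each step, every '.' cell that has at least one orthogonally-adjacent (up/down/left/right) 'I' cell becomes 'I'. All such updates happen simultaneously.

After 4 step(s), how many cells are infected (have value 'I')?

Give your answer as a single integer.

Step 0 (initial): 3 infected
Step 1: +6 new -> 9 infected
Step 2: +9 new -> 18 infected
Step 3: +8 new -> 26 infected
Step 4: +3 new -> 29 infected

Answer: 29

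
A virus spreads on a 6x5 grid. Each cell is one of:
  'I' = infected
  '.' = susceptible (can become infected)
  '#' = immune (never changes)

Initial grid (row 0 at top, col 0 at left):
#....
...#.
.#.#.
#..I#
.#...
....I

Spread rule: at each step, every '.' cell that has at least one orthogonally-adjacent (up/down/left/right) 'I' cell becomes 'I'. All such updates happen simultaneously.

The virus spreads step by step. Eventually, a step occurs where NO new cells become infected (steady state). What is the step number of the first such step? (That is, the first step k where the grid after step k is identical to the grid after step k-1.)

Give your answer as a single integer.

Step 0 (initial): 2 infected
Step 1: +4 new -> 6 infected
Step 2: +4 new -> 10 infected
Step 3: +2 new -> 12 infected
Step 4: +3 new -> 15 infected
Step 5: +4 new -> 19 infected
Step 6: +2 new -> 21 infected
Step 7: +1 new -> 22 infected
Step 8: +1 new -> 23 infected
Step 9: +0 new -> 23 infected

Answer: 9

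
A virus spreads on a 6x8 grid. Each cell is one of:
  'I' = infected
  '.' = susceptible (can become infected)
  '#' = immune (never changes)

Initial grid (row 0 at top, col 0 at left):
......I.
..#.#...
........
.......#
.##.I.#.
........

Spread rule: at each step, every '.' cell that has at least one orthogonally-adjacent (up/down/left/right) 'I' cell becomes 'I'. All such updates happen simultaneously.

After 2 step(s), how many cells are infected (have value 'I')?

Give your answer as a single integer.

Step 0 (initial): 2 infected
Step 1: +7 new -> 9 infected
Step 2: +9 new -> 18 infected

Answer: 18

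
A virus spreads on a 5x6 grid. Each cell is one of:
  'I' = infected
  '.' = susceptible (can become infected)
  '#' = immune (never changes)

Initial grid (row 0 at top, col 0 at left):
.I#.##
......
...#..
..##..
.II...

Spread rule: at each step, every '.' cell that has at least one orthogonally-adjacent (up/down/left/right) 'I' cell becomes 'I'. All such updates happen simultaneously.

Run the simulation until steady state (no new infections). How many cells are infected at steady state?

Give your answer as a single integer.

Answer: 24

Derivation:
Step 0 (initial): 3 infected
Step 1: +5 new -> 8 infected
Step 2: +5 new -> 13 infected
Step 3: +5 new -> 18 infected
Step 4: +4 new -> 22 infected
Step 5: +2 new -> 24 infected
Step 6: +0 new -> 24 infected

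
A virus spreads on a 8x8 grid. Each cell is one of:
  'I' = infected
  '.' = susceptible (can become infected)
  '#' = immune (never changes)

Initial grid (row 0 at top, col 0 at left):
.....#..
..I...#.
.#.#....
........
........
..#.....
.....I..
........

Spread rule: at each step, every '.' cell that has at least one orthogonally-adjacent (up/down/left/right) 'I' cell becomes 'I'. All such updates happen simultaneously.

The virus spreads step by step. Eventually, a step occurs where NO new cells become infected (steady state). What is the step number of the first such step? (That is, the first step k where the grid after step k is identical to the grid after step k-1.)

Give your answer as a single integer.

Step 0 (initial): 2 infected
Step 1: +8 new -> 10 infected
Step 2: +12 new -> 22 infected
Step 3: +16 new -> 38 infected
Step 4: +9 new -> 47 infected
Step 5: +6 new -> 53 infected
Step 6: +3 new -> 56 infected
Step 7: +1 new -> 57 infected
Step 8: +1 new -> 58 infected
Step 9: +1 new -> 59 infected
Step 10: +0 new -> 59 infected

Answer: 10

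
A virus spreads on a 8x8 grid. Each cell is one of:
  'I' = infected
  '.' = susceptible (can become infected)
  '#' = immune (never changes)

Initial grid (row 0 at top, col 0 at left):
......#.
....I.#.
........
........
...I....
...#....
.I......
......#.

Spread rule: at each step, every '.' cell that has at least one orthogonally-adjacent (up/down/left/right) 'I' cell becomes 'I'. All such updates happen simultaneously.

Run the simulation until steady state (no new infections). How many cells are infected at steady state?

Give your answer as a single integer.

Answer: 60

Derivation:
Step 0 (initial): 3 infected
Step 1: +11 new -> 14 infected
Step 2: +15 new -> 29 infected
Step 3: +11 new -> 40 infected
Step 4: +10 new -> 50 infected
Step 5: +7 new -> 57 infected
Step 6: +2 new -> 59 infected
Step 7: +1 new -> 60 infected
Step 8: +0 new -> 60 infected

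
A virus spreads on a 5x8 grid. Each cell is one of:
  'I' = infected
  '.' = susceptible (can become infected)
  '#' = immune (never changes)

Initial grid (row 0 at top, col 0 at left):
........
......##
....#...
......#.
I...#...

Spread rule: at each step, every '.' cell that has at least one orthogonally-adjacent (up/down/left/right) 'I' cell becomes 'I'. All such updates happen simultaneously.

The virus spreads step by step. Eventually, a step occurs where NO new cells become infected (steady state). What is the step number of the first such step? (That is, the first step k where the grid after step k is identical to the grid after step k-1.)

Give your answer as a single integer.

Answer: 12

Derivation:
Step 0 (initial): 1 infected
Step 1: +2 new -> 3 infected
Step 2: +3 new -> 6 infected
Step 3: +4 new -> 10 infected
Step 4: +4 new -> 14 infected
Step 5: +4 new -> 18 infected
Step 6: +3 new -> 21 infected
Step 7: +4 new -> 25 infected
Step 8: +4 new -> 29 infected
Step 9: +3 new -> 32 infected
Step 10: +2 new -> 34 infected
Step 11: +1 new -> 35 infected
Step 12: +0 new -> 35 infected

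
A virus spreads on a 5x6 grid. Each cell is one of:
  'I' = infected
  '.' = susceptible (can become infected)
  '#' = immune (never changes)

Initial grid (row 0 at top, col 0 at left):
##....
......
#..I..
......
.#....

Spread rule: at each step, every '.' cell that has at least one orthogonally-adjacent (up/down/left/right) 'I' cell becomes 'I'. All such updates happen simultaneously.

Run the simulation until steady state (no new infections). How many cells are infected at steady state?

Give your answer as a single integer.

Answer: 26

Derivation:
Step 0 (initial): 1 infected
Step 1: +4 new -> 5 infected
Step 2: +8 new -> 13 infected
Step 3: +8 new -> 21 infected
Step 4: +4 new -> 25 infected
Step 5: +1 new -> 26 infected
Step 6: +0 new -> 26 infected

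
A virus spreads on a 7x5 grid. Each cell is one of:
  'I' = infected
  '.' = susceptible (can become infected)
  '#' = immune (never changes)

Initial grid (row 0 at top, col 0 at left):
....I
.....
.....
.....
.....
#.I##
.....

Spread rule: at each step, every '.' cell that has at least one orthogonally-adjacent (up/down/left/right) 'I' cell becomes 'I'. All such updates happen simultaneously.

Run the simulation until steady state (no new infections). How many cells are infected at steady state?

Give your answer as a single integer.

Step 0 (initial): 2 infected
Step 1: +5 new -> 7 infected
Step 2: +8 new -> 15 infected
Step 3: +11 new -> 26 infected
Step 4: +4 new -> 30 infected
Step 5: +2 new -> 32 infected
Step 6: +0 new -> 32 infected

Answer: 32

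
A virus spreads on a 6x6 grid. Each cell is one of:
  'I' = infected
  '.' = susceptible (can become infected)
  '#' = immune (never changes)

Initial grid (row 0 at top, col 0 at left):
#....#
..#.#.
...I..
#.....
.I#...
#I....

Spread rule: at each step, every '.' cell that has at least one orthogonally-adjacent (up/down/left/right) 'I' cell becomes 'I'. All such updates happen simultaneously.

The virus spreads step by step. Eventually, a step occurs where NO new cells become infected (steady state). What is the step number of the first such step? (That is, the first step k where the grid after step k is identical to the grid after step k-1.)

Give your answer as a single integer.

Step 0 (initial): 3 infected
Step 1: +7 new -> 10 infected
Step 2: +7 new -> 17 infected
Step 3: +8 new -> 25 infected
Step 4: +4 new -> 29 infected
Step 5: +0 new -> 29 infected

Answer: 5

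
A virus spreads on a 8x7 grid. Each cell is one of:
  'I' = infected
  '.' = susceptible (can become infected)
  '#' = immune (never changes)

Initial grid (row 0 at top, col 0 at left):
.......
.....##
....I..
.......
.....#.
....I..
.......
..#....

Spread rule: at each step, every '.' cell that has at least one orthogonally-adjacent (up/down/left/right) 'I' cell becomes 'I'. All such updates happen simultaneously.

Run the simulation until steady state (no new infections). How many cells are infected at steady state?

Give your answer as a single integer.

Step 0 (initial): 2 infected
Step 1: +8 new -> 10 infected
Step 2: +12 new -> 22 infected
Step 3: +13 new -> 35 infected
Step 4: +9 new -> 44 infected
Step 5: +6 new -> 50 infected
Step 6: +2 new -> 52 infected
Step 7: +0 new -> 52 infected

Answer: 52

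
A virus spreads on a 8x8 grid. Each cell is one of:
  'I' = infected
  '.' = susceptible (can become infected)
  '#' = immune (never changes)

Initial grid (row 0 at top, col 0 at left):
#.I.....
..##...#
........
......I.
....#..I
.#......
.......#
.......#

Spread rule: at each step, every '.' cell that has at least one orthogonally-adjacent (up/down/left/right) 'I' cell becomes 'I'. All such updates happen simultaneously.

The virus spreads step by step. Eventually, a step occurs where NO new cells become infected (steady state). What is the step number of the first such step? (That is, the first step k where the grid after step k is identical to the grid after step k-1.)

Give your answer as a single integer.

Step 0 (initial): 3 infected
Step 1: +7 new -> 10 infected
Step 2: +8 new -> 18 infected
Step 3: +10 new -> 28 infected
Step 4: +10 new -> 38 infected
Step 5: +6 new -> 44 infected
Step 6: +4 new -> 48 infected
Step 7: +3 new -> 51 infected
Step 8: +3 new -> 54 infected
Step 9: +2 new -> 56 infected
Step 10: +0 new -> 56 infected

Answer: 10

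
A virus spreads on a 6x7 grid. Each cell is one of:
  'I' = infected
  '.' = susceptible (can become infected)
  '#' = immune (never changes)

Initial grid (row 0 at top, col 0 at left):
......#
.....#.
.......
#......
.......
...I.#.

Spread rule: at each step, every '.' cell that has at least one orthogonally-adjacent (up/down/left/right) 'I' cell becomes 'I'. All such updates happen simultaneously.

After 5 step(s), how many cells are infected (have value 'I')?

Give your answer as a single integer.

Answer: 28

Derivation:
Step 0 (initial): 1 infected
Step 1: +3 new -> 4 infected
Step 2: +4 new -> 8 infected
Step 3: +6 new -> 14 infected
Step 4: +7 new -> 21 infected
Step 5: +7 new -> 28 infected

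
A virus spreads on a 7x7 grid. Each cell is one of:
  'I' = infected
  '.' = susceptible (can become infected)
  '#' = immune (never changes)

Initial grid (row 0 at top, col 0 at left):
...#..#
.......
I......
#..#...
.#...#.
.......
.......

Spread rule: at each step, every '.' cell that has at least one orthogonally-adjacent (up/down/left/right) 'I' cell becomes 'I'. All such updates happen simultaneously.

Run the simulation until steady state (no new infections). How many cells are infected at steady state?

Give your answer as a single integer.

Answer: 43

Derivation:
Step 0 (initial): 1 infected
Step 1: +2 new -> 3 infected
Step 2: +4 new -> 7 infected
Step 3: +4 new -> 11 infected
Step 4: +4 new -> 15 infected
Step 5: +5 new -> 20 infected
Step 6: +8 new -> 28 infected
Step 7: +7 new -> 35 infected
Step 8: +5 new -> 40 infected
Step 9: +2 new -> 42 infected
Step 10: +1 new -> 43 infected
Step 11: +0 new -> 43 infected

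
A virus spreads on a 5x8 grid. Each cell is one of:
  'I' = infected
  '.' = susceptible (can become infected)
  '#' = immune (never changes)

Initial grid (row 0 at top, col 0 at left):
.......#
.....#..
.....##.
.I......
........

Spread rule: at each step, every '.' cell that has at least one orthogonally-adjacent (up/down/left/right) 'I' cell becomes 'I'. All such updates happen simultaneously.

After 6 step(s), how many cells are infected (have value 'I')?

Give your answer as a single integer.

Step 0 (initial): 1 infected
Step 1: +4 new -> 5 infected
Step 2: +6 new -> 11 infected
Step 3: +6 new -> 17 infected
Step 4: +6 new -> 23 infected
Step 5: +4 new -> 27 infected
Step 6: +3 new -> 30 infected

Answer: 30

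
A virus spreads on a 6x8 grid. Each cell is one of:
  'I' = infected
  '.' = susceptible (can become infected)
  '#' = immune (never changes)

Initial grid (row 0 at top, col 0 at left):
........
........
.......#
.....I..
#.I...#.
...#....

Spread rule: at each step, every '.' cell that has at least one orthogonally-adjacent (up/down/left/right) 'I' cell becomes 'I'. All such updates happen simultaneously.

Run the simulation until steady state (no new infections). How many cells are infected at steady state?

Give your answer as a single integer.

Answer: 44

Derivation:
Step 0 (initial): 2 infected
Step 1: +8 new -> 10 infected
Step 2: +10 new -> 20 infected
Step 3: +11 new -> 31 infected
Step 4: +8 new -> 39 infected
Step 5: +4 new -> 43 infected
Step 6: +1 new -> 44 infected
Step 7: +0 new -> 44 infected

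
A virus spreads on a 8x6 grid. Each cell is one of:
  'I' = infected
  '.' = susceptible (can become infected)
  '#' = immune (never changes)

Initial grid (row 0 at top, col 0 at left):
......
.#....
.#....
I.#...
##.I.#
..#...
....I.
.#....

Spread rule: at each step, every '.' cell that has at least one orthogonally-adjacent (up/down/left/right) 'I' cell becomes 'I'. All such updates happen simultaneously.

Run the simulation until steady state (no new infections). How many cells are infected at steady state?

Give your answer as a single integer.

Answer: 40

Derivation:
Step 0 (initial): 3 infected
Step 1: +10 new -> 13 infected
Step 2: +7 new -> 20 infected
Step 3: +7 new -> 27 infected
Step 4: +7 new -> 34 infected
Step 5: +5 new -> 39 infected
Step 6: +1 new -> 40 infected
Step 7: +0 new -> 40 infected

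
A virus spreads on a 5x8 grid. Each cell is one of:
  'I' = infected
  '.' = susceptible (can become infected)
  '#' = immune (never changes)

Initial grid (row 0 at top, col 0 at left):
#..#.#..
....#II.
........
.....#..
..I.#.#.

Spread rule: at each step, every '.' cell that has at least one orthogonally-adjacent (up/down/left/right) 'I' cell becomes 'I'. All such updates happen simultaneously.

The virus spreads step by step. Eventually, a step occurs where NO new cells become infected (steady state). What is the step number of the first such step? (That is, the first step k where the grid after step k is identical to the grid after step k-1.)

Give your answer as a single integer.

Step 0 (initial): 3 infected
Step 1: +7 new -> 10 infected
Step 2: +8 new -> 18 infected
Step 3: +6 new -> 24 infected
Step 4: +5 new -> 29 infected
Step 5: +2 new -> 31 infected
Step 6: +0 new -> 31 infected

Answer: 6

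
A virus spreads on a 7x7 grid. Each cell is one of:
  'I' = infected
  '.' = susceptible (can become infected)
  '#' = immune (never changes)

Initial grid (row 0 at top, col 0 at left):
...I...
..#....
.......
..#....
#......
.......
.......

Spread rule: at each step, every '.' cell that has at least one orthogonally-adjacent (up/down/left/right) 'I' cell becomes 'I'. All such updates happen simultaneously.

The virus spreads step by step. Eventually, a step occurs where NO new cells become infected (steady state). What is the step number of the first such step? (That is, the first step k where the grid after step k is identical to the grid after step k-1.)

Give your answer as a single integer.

Step 0 (initial): 1 infected
Step 1: +3 new -> 4 infected
Step 2: +4 new -> 8 infected
Step 3: +7 new -> 15 infected
Step 4: +6 new -> 21 infected
Step 5: +7 new -> 28 infected
Step 6: +7 new -> 35 infected
Step 7: +5 new -> 40 infected
Step 8: +4 new -> 44 infected
Step 9: +2 new -> 46 infected
Step 10: +0 new -> 46 infected

Answer: 10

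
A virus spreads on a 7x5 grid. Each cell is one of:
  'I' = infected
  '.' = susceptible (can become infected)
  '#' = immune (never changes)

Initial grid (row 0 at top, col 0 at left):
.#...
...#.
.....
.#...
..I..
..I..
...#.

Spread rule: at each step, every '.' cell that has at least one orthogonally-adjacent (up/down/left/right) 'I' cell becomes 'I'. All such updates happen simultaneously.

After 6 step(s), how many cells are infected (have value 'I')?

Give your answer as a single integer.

Step 0 (initial): 2 infected
Step 1: +6 new -> 8 infected
Step 2: +7 new -> 15 infected
Step 3: +7 new -> 22 infected
Step 4: +4 new -> 26 infected
Step 5: +3 new -> 29 infected
Step 6: +2 new -> 31 infected

Answer: 31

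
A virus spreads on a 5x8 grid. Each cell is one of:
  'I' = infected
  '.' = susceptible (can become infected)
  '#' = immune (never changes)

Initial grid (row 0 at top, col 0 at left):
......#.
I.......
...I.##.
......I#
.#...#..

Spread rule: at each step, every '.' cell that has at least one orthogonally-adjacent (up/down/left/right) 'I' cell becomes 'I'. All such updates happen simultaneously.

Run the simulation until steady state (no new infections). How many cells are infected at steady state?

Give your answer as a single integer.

Answer: 34

Derivation:
Step 0 (initial): 3 infected
Step 1: +9 new -> 12 infected
Step 2: +10 new -> 22 infected
Step 3: +7 new -> 29 infected
Step 4: +2 new -> 31 infected
Step 5: +1 new -> 32 infected
Step 6: +2 new -> 34 infected
Step 7: +0 new -> 34 infected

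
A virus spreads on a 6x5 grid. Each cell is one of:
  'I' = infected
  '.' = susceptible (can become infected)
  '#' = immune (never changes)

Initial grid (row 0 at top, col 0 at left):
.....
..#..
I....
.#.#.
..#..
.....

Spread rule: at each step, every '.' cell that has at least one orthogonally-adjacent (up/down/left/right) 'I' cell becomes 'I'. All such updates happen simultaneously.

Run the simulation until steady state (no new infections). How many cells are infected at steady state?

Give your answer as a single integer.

Step 0 (initial): 1 infected
Step 1: +3 new -> 4 infected
Step 2: +4 new -> 8 infected
Step 3: +5 new -> 13 infected
Step 4: +4 new -> 17 infected
Step 5: +4 new -> 21 infected
Step 6: +3 new -> 24 infected
Step 7: +2 new -> 26 infected
Step 8: +0 new -> 26 infected

Answer: 26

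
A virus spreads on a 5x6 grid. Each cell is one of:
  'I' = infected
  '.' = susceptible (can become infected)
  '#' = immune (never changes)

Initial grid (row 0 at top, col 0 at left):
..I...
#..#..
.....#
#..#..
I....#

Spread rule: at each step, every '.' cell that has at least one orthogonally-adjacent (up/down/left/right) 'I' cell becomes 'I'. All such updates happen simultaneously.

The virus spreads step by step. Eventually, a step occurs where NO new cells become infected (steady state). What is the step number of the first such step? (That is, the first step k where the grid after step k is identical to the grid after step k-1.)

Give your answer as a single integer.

Step 0 (initial): 2 infected
Step 1: +4 new -> 6 infected
Step 2: +6 new -> 12 infected
Step 3: +6 new -> 18 infected
Step 4: +4 new -> 22 infected
Step 5: +1 new -> 23 infected
Step 6: +1 new -> 24 infected
Step 7: +0 new -> 24 infected

Answer: 7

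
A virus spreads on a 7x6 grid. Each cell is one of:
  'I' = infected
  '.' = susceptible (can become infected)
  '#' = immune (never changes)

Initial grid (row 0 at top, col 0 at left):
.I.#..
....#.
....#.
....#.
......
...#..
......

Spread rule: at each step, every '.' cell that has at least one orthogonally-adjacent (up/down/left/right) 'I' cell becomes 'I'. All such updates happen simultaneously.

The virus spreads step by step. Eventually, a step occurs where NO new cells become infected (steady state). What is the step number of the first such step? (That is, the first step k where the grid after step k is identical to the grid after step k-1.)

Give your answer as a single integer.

Answer: 14

Derivation:
Step 0 (initial): 1 infected
Step 1: +3 new -> 4 infected
Step 2: +3 new -> 7 infected
Step 3: +4 new -> 11 infected
Step 4: +4 new -> 15 infected
Step 5: +4 new -> 19 infected
Step 6: +4 new -> 23 infected
Step 7: +3 new -> 26 infected
Step 8: +3 new -> 29 infected
Step 9: +3 new -> 32 infected
Step 10: +2 new -> 34 infected
Step 11: +1 new -> 35 infected
Step 12: +1 new -> 36 infected
Step 13: +1 new -> 37 infected
Step 14: +0 new -> 37 infected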